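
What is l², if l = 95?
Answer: 9025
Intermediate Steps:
l² = 95² = 9025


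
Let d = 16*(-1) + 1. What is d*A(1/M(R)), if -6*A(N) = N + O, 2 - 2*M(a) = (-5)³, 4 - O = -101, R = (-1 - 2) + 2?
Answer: 66685/254 ≈ 262.54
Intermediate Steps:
R = -1 (R = -3 + 2 = -1)
O = 105 (O = 4 - 1*(-101) = 4 + 101 = 105)
M(a) = 127/2 (M(a) = 1 - ½*(-5)³ = 1 - ½*(-125) = 1 + 125/2 = 127/2)
A(N) = -35/2 - N/6 (A(N) = -(N + 105)/6 = -(105 + N)/6 = -35/2 - N/6)
d = -15 (d = -16 + 1 = -15)
d*A(1/M(R)) = -15*(-35/2 - 1/(6*127/2)) = -15*(-35/2 - ⅙*2/127) = -15*(-35/2 - 1/381) = -15*(-13337/762) = 66685/254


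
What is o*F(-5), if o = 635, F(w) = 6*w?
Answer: -19050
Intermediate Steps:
o*F(-5) = 635*(6*(-5)) = 635*(-30) = -19050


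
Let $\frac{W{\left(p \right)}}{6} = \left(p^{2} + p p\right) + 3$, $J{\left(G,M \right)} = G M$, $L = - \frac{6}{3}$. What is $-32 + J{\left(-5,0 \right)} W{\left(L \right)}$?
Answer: $-32$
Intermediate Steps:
$L = -2$ ($L = \left(-6\right) \frac{1}{3} = -2$)
$W{\left(p \right)} = 18 + 12 p^{2}$ ($W{\left(p \right)} = 6 \left(\left(p^{2} + p p\right) + 3\right) = 6 \left(\left(p^{2} + p^{2}\right) + 3\right) = 6 \left(2 p^{2} + 3\right) = 6 \left(3 + 2 p^{2}\right) = 18 + 12 p^{2}$)
$-32 + J{\left(-5,0 \right)} W{\left(L \right)} = -32 + \left(-5\right) 0 \left(18 + 12 \left(-2\right)^{2}\right) = -32 + 0 \left(18 + 12 \cdot 4\right) = -32 + 0 \left(18 + 48\right) = -32 + 0 \cdot 66 = -32 + 0 = -32$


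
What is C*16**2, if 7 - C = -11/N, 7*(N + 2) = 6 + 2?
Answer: -4480/3 ≈ -1493.3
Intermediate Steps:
N = -6/7 (N = -2 + (6 + 2)/7 = -2 + (1/7)*8 = -2 + 8/7 = -6/7 ≈ -0.85714)
C = -35/6 (C = 7 - (-11)/(-6/7) = 7 - (-11)*(-7)/6 = 7 - 1*77/6 = 7 - 77/6 = -35/6 ≈ -5.8333)
C*16**2 = -35/6*16**2 = -35/6*256 = -4480/3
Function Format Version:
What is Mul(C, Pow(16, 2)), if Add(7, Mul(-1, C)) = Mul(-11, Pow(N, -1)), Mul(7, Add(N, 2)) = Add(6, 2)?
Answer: Rational(-4480, 3) ≈ -1493.3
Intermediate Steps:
N = Rational(-6, 7) (N = Add(-2, Mul(Rational(1, 7), Add(6, 2))) = Add(-2, Mul(Rational(1, 7), 8)) = Add(-2, Rational(8, 7)) = Rational(-6, 7) ≈ -0.85714)
C = Rational(-35, 6) (C = Add(7, Mul(-1, Mul(-11, Pow(Rational(-6, 7), -1)))) = Add(7, Mul(-1, Mul(-11, Rational(-7, 6)))) = Add(7, Mul(-1, Rational(77, 6))) = Add(7, Rational(-77, 6)) = Rational(-35, 6) ≈ -5.8333)
Mul(C, Pow(16, 2)) = Mul(Rational(-35, 6), Pow(16, 2)) = Mul(Rational(-35, 6), 256) = Rational(-4480, 3)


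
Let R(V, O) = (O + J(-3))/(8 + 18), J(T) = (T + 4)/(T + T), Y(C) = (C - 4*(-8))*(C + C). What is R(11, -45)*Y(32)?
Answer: -277504/39 ≈ -7115.5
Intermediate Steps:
Y(C) = 2*C*(32 + C) (Y(C) = (C + 32)*(2*C) = (32 + C)*(2*C) = 2*C*(32 + C))
J(T) = (4 + T)/(2*T) (J(T) = (4 + T)/((2*T)) = (4 + T)*(1/(2*T)) = (4 + T)/(2*T))
R(V, O) = -1/156 + O/26 (R(V, O) = (O + (½)*(4 - 3)/(-3))/(8 + 18) = (O + (½)*(-⅓)*1)/26 = (O - ⅙)*(1/26) = (-⅙ + O)*(1/26) = -1/156 + O/26)
R(11, -45)*Y(32) = (-1/156 + (1/26)*(-45))*(2*32*(32 + 32)) = (-1/156 - 45/26)*(2*32*64) = -271/156*4096 = -277504/39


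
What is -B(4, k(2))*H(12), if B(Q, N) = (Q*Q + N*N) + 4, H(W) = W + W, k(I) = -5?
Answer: -1080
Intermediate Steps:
H(W) = 2*W
B(Q, N) = 4 + N² + Q² (B(Q, N) = (Q² + N²) + 4 = (N² + Q²) + 4 = 4 + N² + Q²)
-B(4, k(2))*H(12) = -(4 + (-5)² + 4²)*2*12 = -(4 + 25 + 16)*24 = -45*24 = -1*1080 = -1080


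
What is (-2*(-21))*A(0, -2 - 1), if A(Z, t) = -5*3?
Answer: -630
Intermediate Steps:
A(Z, t) = -15
(-2*(-21))*A(0, -2 - 1) = -2*(-21)*(-15) = 42*(-15) = -630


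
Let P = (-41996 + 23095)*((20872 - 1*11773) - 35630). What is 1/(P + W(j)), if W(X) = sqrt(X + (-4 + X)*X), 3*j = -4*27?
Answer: 501462431/251464569704428357 - 6*sqrt(39)/251464569704428357 ≈ 1.9942e-9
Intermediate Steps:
j = -36 (j = (-4*27)/3 = (1/3)*(-108) = -36)
W(X) = sqrt(X + X*(-4 + X))
P = 501462431 (P = -18901*((20872 - 11773) - 35630) = -18901*(9099 - 35630) = -18901*(-26531) = 501462431)
1/(P + W(j)) = 1/(501462431 + sqrt(-36*(-3 - 36))) = 1/(501462431 + sqrt(-36*(-39))) = 1/(501462431 + sqrt(1404)) = 1/(501462431 + 6*sqrt(39))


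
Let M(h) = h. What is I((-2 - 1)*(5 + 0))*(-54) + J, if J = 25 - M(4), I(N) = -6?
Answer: 345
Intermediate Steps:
J = 21 (J = 25 - 1*4 = 25 - 4 = 21)
I((-2 - 1)*(5 + 0))*(-54) + J = -6*(-54) + 21 = 324 + 21 = 345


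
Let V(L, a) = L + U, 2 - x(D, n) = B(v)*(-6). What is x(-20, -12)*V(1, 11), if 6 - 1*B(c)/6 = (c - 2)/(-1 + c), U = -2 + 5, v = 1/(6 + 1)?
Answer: 560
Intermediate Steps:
v = ⅐ (v = 1/7 = ⅐ ≈ 0.14286)
U = 3
B(c) = 36 - 6*(-2 + c)/(-1 + c) (B(c) = 36 - 6*(c - 2)/(-1 + c) = 36 - 6*(-2 + c)/(-1 + c))
x(D, n) = 140 (x(D, n) = 2 - 6*(-4 + 5*(⅐))/(-1 + ⅐)*(-6) = 2 - 6*(-4 + 5/7)/(-6/7)*(-6) = 2 - 6*(-7/6)*(-23/7)*(-6) = 2 - 23*(-6) = 2 - 1*(-138) = 2 + 138 = 140)
V(L, a) = 3 + L (V(L, a) = L + 3 = 3 + L)
x(-20, -12)*V(1, 11) = 140*(3 + 1) = 140*4 = 560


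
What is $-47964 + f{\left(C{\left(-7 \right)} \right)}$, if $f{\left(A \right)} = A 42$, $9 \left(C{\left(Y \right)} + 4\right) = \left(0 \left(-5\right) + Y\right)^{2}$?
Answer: $- \frac{143710}{3} \approx -47903.0$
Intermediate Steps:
$C{\left(Y \right)} = -4 + \frac{Y^{2}}{9}$ ($C{\left(Y \right)} = -4 + \frac{\left(0 \left(-5\right) + Y\right)^{2}}{9} = -4 + \frac{\left(0 + Y\right)^{2}}{9} = -4 + \frac{Y^{2}}{9}$)
$f{\left(A \right)} = 42 A$
$-47964 + f{\left(C{\left(-7 \right)} \right)} = -47964 + 42 \left(-4 + \frac{\left(-7\right)^{2}}{9}\right) = -47964 + 42 \left(-4 + \frac{1}{9} \cdot 49\right) = -47964 + 42 \left(-4 + \frac{49}{9}\right) = -47964 + 42 \cdot \frac{13}{9} = -47964 + \frac{182}{3} = - \frac{143710}{3}$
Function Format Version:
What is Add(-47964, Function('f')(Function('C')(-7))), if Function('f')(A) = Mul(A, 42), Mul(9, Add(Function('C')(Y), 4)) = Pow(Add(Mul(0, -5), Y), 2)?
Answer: Rational(-143710, 3) ≈ -47903.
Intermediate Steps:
Function('C')(Y) = Add(-4, Mul(Rational(1, 9), Pow(Y, 2))) (Function('C')(Y) = Add(-4, Mul(Rational(1, 9), Pow(Add(Mul(0, -5), Y), 2))) = Add(-4, Mul(Rational(1, 9), Pow(Add(0, Y), 2))) = Add(-4, Mul(Rational(1, 9), Pow(Y, 2))))
Function('f')(A) = Mul(42, A)
Add(-47964, Function('f')(Function('C')(-7))) = Add(-47964, Mul(42, Add(-4, Mul(Rational(1, 9), Pow(-7, 2))))) = Add(-47964, Mul(42, Add(-4, Mul(Rational(1, 9), 49)))) = Add(-47964, Mul(42, Add(-4, Rational(49, 9)))) = Add(-47964, Mul(42, Rational(13, 9))) = Add(-47964, Rational(182, 3)) = Rational(-143710, 3)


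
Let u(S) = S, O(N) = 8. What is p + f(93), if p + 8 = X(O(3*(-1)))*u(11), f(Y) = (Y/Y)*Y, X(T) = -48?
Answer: -443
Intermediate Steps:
f(Y) = Y (f(Y) = 1*Y = Y)
p = -536 (p = -8 - 48*11 = -8 - 528 = -536)
p + f(93) = -536 + 93 = -443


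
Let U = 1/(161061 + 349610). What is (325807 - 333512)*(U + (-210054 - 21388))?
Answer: 910659478961605/510671 ≈ 1.7833e+9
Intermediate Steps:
U = 1/510671 ≈ 1.9582e-6
(325807 - 333512)*(U + (-210054 - 21388)) = (325807 - 333512)*(1/510671 + (-210054 - 21388)) = -7705*(1/510671 - 231442) = -7705*(-118190717581/510671) = 910659478961605/510671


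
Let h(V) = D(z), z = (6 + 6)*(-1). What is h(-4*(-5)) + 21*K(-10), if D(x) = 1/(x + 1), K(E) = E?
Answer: -2311/11 ≈ -210.09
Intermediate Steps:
z = -12 (z = 12*(-1) = -12)
D(x) = 1/(1 + x)
h(V) = -1/11 (h(V) = 1/(1 - 12) = 1/(-11) = -1/11)
h(-4*(-5)) + 21*K(-10) = -1/11 + 21*(-10) = -1/11 - 210 = -2311/11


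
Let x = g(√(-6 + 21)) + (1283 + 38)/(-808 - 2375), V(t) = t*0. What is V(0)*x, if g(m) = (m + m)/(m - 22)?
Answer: 0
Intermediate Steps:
g(m) = 2*m/(-22 + m) (g(m) = (2*m)/(-22 + m) = 2*m/(-22 + m))
V(t) = 0
x = -1321/3183 + 2*√15/(-22 + √15) (x = 2*√(-6 + 21)/(-22 + √(-6 + 21)) + (1283 + 38)/(-808 - 2375) = 2*√15/(-22 + √15) + 1321/(-3183) = 2*√15/(-22 + √15) + 1321*(-1/3183) = 2*√15/(-22 + √15) - 1321/3183 = -1321/3183 + 2*√15/(-22 + √15) ≈ -0.84233)
V(0)*x = 0*(-715039/1492827 - 44*√15/469) = 0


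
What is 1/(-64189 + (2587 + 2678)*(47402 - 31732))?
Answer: 1/82438361 ≈ 1.2130e-8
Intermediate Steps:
1/(-64189 + (2587 + 2678)*(47402 - 31732)) = 1/(-64189 + 5265*15670) = 1/(-64189 + 82502550) = 1/82438361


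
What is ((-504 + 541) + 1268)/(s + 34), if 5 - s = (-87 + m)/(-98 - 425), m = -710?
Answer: 136503/3920 ≈ 34.822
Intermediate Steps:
s = 1818/523 (s = 5 - (-87 - 710)/(-98 - 425) = 5 - (-797)/(-523) = 5 - (-797)*(-1)/523 = 5 - 1*797/523 = 5 - 797/523 = 1818/523 ≈ 3.4761)
((-504 + 541) + 1268)/(s + 34) = ((-504 + 541) + 1268)/(1818/523 + 34) = (37 + 1268)/(19600/523) = (523/19600)*1305 = 136503/3920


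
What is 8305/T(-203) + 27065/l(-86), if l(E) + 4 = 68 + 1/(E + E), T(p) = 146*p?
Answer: 137878811705/326225466 ≈ 422.65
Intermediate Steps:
l(E) = 64 + 1/(2*E) (l(E) = -4 + (68 + 1/(E + E)) = -4 + (68 + 1/(2*E)) = 64 + 1/(2*E))
8305/T(-203) + 27065/l(-86) = 8305/((146*(-203))) + 27065/(64 + (1/2)/(-86)) = 8305/(-29638) + 27065/(64 + (1/2)*(-1/86)) = 8305*(-1/29638) + 27065/(64 - 1/172) = -8305/29638 + 27065/(11007/172) = -8305/29638 + 27065*(172/11007) = -8305/29638 + 4655180/11007 = 137878811705/326225466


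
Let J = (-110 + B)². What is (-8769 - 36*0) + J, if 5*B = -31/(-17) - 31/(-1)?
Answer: 13943239/7225 ≈ 1929.9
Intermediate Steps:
B = 558/85 (B = (-31/(-17) - 31/(-1))/5 = (-31*(-1/17) - 31*(-1))/5 = (31/17 + 31)/5 = (⅕)*(558/17) = 558/85 ≈ 6.5647)
J = 77299264/7225 (J = (-110 + 558/85)² = (-8792/85)² = 77299264/7225 ≈ 10699.)
(-8769 - 36*0) + J = (-8769 - 36*0) + 77299264/7225 = (-8769 - 1*0) + 77299264/7225 = (-8769 + 0) + 77299264/7225 = -8769 + 77299264/7225 = 13943239/7225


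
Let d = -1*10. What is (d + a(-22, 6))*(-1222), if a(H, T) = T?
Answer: 4888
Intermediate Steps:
d = -10
(d + a(-22, 6))*(-1222) = (-10 + 6)*(-1222) = -4*(-1222) = 4888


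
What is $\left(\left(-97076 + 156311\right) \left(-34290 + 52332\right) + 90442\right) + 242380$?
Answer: $1069050692$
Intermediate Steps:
$\left(\left(-97076 + 156311\right) \left(-34290 + 52332\right) + 90442\right) + 242380 = \left(59235 \cdot 18042 + 90442\right) + 242380 = \left(1068717870 + 90442\right) + 242380 = 1068808312 + 242380 = 1069050692$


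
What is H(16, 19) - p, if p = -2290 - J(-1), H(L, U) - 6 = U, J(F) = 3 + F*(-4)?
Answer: 2322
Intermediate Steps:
J(F) = 3 - 4*F
H(L, U) = 6 + U
p = -2297 (p = -2290 - (3 - 4*(-1)) = -2290 - (3 + 4) = -2290 - 1*7 = -2290 - 7 = -2297)
H(16, 19) - p = (6 + 19) - 1*(-2297) = 25 + 2297 = 2322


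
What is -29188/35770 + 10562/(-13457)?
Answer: -385292828/240678445 ≈ -1.6009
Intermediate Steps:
-29188/35770 + 10562/(-13457) = -29188*1/35770 + 10562*(-1/13457) = -14594/17885 - 10562/13457 = -385292828/240678445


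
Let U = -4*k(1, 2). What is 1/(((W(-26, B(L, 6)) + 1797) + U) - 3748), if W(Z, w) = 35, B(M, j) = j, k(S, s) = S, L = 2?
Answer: -1/1920 ≈ -0.00052083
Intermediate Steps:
U = -4 (U = -4*1 = -4)
1/(((W(-26, B(L, 6)) + 1797) + U) - 3748) = 1/(((35 + 1797) - 4) - 3748) = 1/((1832 - 4) - 3748) = 1/(1828 - 3748) = 1/(-1920) = -1/1920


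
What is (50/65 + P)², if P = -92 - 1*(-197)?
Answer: 1890625/169 ≈ 11187.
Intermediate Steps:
P = 105 (P = -92 + 197 = 105)
(50/65 + P)² = (50/65 + 105)² = (50*(1/65) + 105)² = (10/13 + 105)² = (1375/13)² = 1890625/169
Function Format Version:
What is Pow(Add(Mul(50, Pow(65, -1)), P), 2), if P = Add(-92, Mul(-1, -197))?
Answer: Rational(1890625, 169) ≈ 11187.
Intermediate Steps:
P = 105 (P = Add(-92, 197) = 105)
Pow(Add(Mul(50, Pow(65, -1)), P), 2) = Pow(Add(Mul(50, Pow(65, -1)), 105), 2) = Pow(Add(Mul(50, Rational(1, 65)), 105), 2) = Pow(Add(Rational(10, 13), 105), 2) = Pow(Rational(1375, 13), 2) = Rational(1890625, 169)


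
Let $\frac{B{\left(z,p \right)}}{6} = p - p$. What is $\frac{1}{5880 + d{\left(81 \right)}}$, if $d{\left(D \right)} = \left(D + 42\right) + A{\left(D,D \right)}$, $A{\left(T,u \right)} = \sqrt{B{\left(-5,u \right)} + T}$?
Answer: $\frac{1}{6012} \approx 0.00016633$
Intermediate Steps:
$B{\left(z,p \right)} = 0$ ($B{\left(z,p \right)} = 6 \left(p - p\right) = 6 \cdot 0 = 0$)
$A{\left(T,u \right)} = \sqrt{T}$ ($A{\left(T,u \right)} = \sqrt{0 + T} = \sqrt{T}$)
$d{\left(D \right)} = 42 + D + \sqrt{D}$ ($d{\left(D \right)} = \left(D + 42\right) + \sqrt{D} = \left(42 + D\right) + \sqrt{D} = 42 + D + \sqrt{D}$)
$\frac{1}{5880 + d{\left(81 \right)}} = \frac{1}{5880 + \left(42 + 81 + \sqrt{81}\right)} = \frac{1}{5880 + \left(42 + 81 + 9\right)} = \frac{1}{5880 + 132} = \frac{1}{6012}$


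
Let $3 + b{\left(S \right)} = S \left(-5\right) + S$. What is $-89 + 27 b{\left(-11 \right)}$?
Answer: $1018$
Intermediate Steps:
$b{\left(S \right)} = -3 - 4 S$ ($b{\left(S \right)} = -3 + \left(S \left(-5\right) + S\right) = -3 + \left(- 5 S + S\right) = -3 - 4 S$)
$-89 + 27 b{\left(-11 \right)} = -89 + 27 \left(-3 - -44\right) = -89 + 27 \left(-3 + 44\right) = -89 + 27 \cdot 41 = -89 + 1107 = 1018$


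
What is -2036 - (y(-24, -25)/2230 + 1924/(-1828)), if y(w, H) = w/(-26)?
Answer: -13479932387/6624215 ≈ -2034.9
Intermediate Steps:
y(w, H) = -w/26 (y(w, H) = w*(-1/26) = -w/26)
-2036 - (y(-24, -25)/2230 + 1924/(-1828)) = -2036 - (-1/26*(-24)/2230 + 1924/(-1828)) = -2036 - ((12/13)*(1/2230) + 1924*(-1/1828)) = -2036 - (6/14495 - 481/457) = -2036 - 1*(-6969353/6624215) = -2036 + 6969353/6624215 = -13479932387/6624215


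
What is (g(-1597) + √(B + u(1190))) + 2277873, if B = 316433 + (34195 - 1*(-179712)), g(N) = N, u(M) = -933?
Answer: 2276276 + 3*√58823 ≈ 2.2770e+6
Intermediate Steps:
B = 530340 (B = 316433 + (34195 + 179712) = 316433 + 213907 = 530340)
(g(-1597) + √(B + u(1190))) + 2277873 = (-1597 + √(530340 - 933)) + 2277873 = (-1597 + √529407) + 2277873 = (-1597 + 3*√58823) + 2277873 = 2276276 + 3*√58823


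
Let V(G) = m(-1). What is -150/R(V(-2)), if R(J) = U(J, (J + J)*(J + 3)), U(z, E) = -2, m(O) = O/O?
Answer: 75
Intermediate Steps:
m(O) = 1
V(G) = 1
R(J) = -2
-150/R(V(-2)) = -150/(-2) = -150*(-½) = 75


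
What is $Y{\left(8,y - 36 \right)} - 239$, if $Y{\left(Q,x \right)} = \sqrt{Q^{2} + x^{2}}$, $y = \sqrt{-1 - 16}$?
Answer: $-239 + \sqrt{1343 - 72 i \sqrt{17}} \approx -202.13 - 4.0261 i$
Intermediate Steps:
$y = i \sqrt{17}$ ($y = \sqrt{-17} = i \sqrt{17} \approx 4.1231 i$)
$Y{\left(8,y - 36 \right)} - 239 = \sqrt{8^{2} + \left(i \sqrt{17} - 36\right)^{2}} - 239 = \sqrt{64 + \left(i \sqrt{17} - 36\right)^{2}} - 239 = \sqrt{64 + \left(-36 + i \sqrt{17}\right)^{2}} - 239 = -239 + \sqrt{64 + \left(-36 + i \sqrt{17}\right)^{2}}$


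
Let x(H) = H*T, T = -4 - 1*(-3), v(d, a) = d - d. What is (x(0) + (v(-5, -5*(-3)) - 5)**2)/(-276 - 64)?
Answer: -5/68 ≈ -0.073529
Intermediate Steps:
v(d, a) = 0
T = -1 (T = -4 + 3 = -1)
x(H) = -H (x(H) = H*(-1) = -H)
(x(0) + (v(-5, -5*(-3)) - 5)**2)/(-276 - 64) = (-1*0 + (0 - 5)**2)/(-276 - 64) = (0 + (-5)**2)/(-340) = (0 + 25)*(-1/340) = 25*(-1/340) = -5/68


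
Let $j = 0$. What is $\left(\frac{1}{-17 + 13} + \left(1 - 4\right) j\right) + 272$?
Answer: $\frac{1087}{4} \approx 271.75$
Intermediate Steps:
$\left(\frac{1}{-17 + 13} + \left(1 - 4\right) j\right) + 272 = \left(\frac{1}{-17 + 13} + \left(1 - 4\right) 0\right) + 272 = \left(\frac{1}{-4} - 0\right) + 272 = \left(- \frac{1}{4} + 0\right) + 272 = - \frac{1}{4} + 272 = \frac{1087}{4}$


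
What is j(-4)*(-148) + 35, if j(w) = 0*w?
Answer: 35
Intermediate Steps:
j(w) = 0
j(-4)*(-148) + 35 = 0*(-148) + 35 = 0 + 35 = 35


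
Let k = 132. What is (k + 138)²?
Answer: 72900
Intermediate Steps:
(k + 138)² = (132 + 138)² = 270² = 72900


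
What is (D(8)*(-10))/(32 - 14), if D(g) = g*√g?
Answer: -80*√2/9 ≈ -12.571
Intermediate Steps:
D(g) = g^(3/2)
(D(8)*(-10))/(32 - 14) = (8^(3/2)*(-10))/(32 - 14) = ((16*√2)*(-10))/18 = -160*√2*(1/18) = -80*√2/9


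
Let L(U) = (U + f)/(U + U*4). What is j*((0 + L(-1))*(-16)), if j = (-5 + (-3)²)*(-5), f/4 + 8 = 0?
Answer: 2112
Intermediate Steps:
f = -32 (f = -32 + 4*0 = -32 + 0 = -32)
L(U) = (-32 + U)/(5*U) (L(U) = (U - 32)/(U + U*4) = (-32 + U)/(U + 4*U) = (-32 + U)/((5*U)) = (-32 + U)*(1/(5*U)) = (-32 + U)/(5*U))
j = -20 (j = (-5 + 9)*(-5) = 4*(-5) = -20)
j*((0 + L(-1))*(-16)) = -20*(0 + (⅕)*(-32 - 1)/(-1))*(-16) = -20*(0 + (⅕)*(-1)*(-33))*(-16) = -20*(0 + 33/5)*(-16) = -132*(-16) = -20*(-528/5) = 2112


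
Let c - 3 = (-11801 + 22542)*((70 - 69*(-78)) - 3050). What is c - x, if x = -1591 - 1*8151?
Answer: 25809627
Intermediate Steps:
c = 25799885 (c = 3 + (-11801 + 22542)*((70 - 69*(-78)) - 3050) = 3 + 10741*((70 + 5382) - 3050) = 3 + 10741*(5452 - 3050) = 3 + 10741*2402 = 3 + 25799882 = 25799885)
x = -9742 (x = -1591 - 8151 = -9742)
c - x = 25799885 - 1*(-9742) = 25799885 + 9742 = 25809627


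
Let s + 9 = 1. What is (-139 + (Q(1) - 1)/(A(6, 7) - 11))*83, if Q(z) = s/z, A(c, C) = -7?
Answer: -22991/2 ≈ -11496.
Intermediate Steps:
s = -8 (s = -9 + 1 = -8)
Q(z) = -8/z
(-139 + (Q(1) - 1)/(A(6, 7) - 11))*83 = (-139 + (-8/1 - 1)/(-7 - 11))*83 = (-139 + (-8*1 - 1)/(-18))*83 = (-139 + (-8 - 1)*(-1/18))*83 = (-139 - 9*(-1/18))*83 = (-139 + ½)*83 = -277/2*83 = -22991/2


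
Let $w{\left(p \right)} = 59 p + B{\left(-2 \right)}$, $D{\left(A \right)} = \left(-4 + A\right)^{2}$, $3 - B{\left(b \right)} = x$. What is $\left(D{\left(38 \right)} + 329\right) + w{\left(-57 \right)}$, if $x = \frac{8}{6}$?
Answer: $- \frac{5629}{3} \approx -1876.3$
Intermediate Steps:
$x = \frac{4}{3}$ ($x = 8 \cdot \frac{1}{6} = \frac{4}{3} \approx 1.3333$)
$B{\left(b \right)} = \frac{5}{3}$ ($B{\left(b \right)} = 3 - \frac{4}{3} = \frac{5}{3}$)
$w{\left(p \right)} = \frac{5}{3} + 59 p$ ($w{\left(p \right)} = 59 p + \frac{5}{3} = \frac{5}{3} + 59 p$)
$\left(D{\left(38 \right)} + 329\right) + w{\left(-57 \right)} = \left(\left(-4 + 38\right)^{2} + 329\right) + \left(\frac{5}{3} + 59 \left(-57\right)\right) = \left(34^{2} + 329\right) + \left(\frac{5}{3} - 3363\right) = \left(1156 + 329\right) - \frac{10084}{3} = 1485 - \frac{10084}{3} = - \frac{5629}{3}$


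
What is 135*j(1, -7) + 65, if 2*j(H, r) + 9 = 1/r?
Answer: -3865/7 ≈ -552.14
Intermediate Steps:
j(H, r) = -9/2 + 1/(2*r)
135*j(1, -7) + 65 = 135*((1/2)*(1 - 9*(-7))/(-7)) + 65 = 135*((1/2)*(-1/7)*(1 + 63)) + 65 = 135*((1/2)*(-1/7)*64) + 65 = 135*(-32/7) + 65 = -4320/7 + 65 = -3865/7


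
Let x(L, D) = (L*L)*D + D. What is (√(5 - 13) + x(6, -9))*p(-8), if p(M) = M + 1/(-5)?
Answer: 13653/5 - 82*I*√2/5 ≈ 2730.6 - 23.193*I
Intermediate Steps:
x(L, D) = D + D*L² (x(L, D) = L²*D + D = D*L² + D = D + D*L²)
p(M) = -⅕ + M (p(M) = M - ⅕ = -⅕ + M)
(√(5 - 13) + x(6, -9))*p(-8) = (√(5 - 13) - 9*(1 + 6²))*(-⅕ - 8) = (√(-8) - 9*(1 + 36))*(-41/5) = (2*I*√2 - 9*37)*(-41/5) = (2*I*√2 - 333)*(-41/5) = (-333 + 2*I*√2)*(-41/5) = 13653/5 - 82*I*√2/5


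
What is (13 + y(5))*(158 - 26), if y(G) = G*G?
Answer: 5016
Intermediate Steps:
y(G) = G**2
(13 + y(5))*(158 - 26) = (13 + 5**2)*(158 - 26) = (13 + 25)*132 = 38*132 = 5016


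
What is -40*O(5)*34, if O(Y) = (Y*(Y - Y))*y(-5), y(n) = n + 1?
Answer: 0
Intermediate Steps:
y(n) = 1 + n
O(Y) = 0 (O(Y) = (Y*(Y - Y))*(1 - 5) = (Y*0)*(-4) = 0*(-4) = 0)
-40*O(5)*34 = -40*0*34 = 0*34 = 0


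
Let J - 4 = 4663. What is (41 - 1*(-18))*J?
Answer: 275353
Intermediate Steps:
J = 4667 (J = 4 + 4663 = 4667)
(41 - 1*(-18))*J = (41 - 1*(-18))*4667 = (41 + 18)*4667 = 59*4667 = 275353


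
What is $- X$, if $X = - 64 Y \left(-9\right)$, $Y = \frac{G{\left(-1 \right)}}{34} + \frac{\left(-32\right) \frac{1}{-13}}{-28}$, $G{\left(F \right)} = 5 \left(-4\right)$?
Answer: $\frac{602496}{1547} \approx 389.46$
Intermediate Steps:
$G{\left(F \right)} = -20$
$Y = - \frac{1046}{1547}$ ($Y = - \frac{20}{34} + \frac{\left(-32\right) \frac{1}{-13}}{-28} = \left(-20\right) \frac{1}{34} + \left(-32\right) \left(- \frac{1}{13}\right) \left(- \frac{1}{28}\right) = - \frac{10}{17} + \frac{32}{13} \left(- \frac{1}{28}\right) = - \frac{10}{17} - \frac{8}{91} = - \frac{1046}{1547} \approx -0.67615$)
$X = - \frac{602496}{1547}$ ($X = \left(-64\right) \left(- \frac{1046}{1547}\right) \left(-9\right) = \frac{66944}{1547} \left(-9\right) = - \frac{602496}{1547} \approx -389.46$)
$- X = \left(-1\right) \left(- \frac{602496}{1547}\right) = \frac{602496}{1547}$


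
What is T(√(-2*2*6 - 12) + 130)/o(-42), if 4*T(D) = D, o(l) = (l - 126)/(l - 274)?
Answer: 5135/84 + 79*I/28 ≈ 61.131 + 2.8214*I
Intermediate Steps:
o(l) = (-126 + l)/(-274 + l)
T(D) = D/4
T(√(-2*2*6 - 12) + 130)/o(-42) = ((√(-2*2*6 - 12) + 130)/4)/(((-126 - 42)/(-274 - 42))) = ((√(-4*6 - 12) + 130)/4)/((-168/(-316))) = ((√(-24 - 12) + 130)/4)/((-1/316*(-168))) = ((√(-36) + 130)/4)/(42/79) = ((6*I + 130)/4)*(79/42) = ((130 + 6*I)/4)*(79/42) = (65/2 + 3*I/2)*(79/42) = 5135/84 + 79*I/28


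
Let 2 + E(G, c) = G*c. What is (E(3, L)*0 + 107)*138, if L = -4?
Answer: 14766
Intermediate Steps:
E(G, c) = -2 + G*c
(E(3, L)*0 + 107)*138 = ((-2 + 3*(-4))*0 + 107)*138 = ((-2 - 12)*0 + 107)*138 = (-14*0 + 107)*138 = (0 + 107)*138 = 107*138 = 14766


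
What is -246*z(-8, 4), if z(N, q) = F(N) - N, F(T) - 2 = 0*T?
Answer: -2460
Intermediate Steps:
F(T) = 2 (F(T) = 2 + 0*T = 2 + 0 = 2)
z(N, q) = 2 - N
-246*z(-8, 4) = -246*(2 - 1*(-8)) = -246*(2 + 8) = -246*10 = -2460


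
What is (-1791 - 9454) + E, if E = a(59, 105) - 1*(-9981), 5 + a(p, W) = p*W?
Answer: 4926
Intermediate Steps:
a(p, W) = -5 + W*p (a(p, W) = -5 + p*W = -5 + W*p)
E = 16171 (E = (-5 + 105*59) - 1*(-9981) = (-5 + 6195) + 9981 = 6190 + 9981 = 16171)
(-1791 - 9454) + E = (-1791 - 9454) + 16171 = -11245 + 16171 = 4926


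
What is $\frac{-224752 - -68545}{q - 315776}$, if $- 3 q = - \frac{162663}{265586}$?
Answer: $\frac{41486392302}{83865630515} \approx 0.49468$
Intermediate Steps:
$q = \frac{54221}{265586}$ ($q = - \frac{\left(-162663\right) \frac{1}{265586}}{3} = \left(- \frac{1}{3}\right) \left(- \frac{162663}{265586}\right) = \frac{54221}{265586} \approx 0.20416$)
$\frac{-224752 - -68545}{q - 315776} = \frac{-224752 - -68545}{\frac{54221}{265586} - 315776} = \frac{-224752 + 68545}{- \frac{83865630515}{265586}} = \left(-156207\right) \left(- \frac{265586}{83865630515}\right) = \frac{41486392302}{83865630515}$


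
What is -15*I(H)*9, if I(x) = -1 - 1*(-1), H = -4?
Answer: 0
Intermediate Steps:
I(x) = 0 (I(x) = -1 + 1 = 0)
-15*I(H)*9 = -15*0*9 = 0*9 = 0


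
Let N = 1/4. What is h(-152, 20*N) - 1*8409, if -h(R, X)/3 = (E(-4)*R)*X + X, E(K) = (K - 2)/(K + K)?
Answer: -6714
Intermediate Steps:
N = ¼ (N = 1*(¼) = ¼ ≈ 0.25000)
E(K) = (-2 + K)/(2*K) (E(K) = (-2 + K)/((2*K)) = (-2 + K)*(1/(2*K)) = (-2 + K)/(2*K))
h(R, X) = -3*X - 9*R*X/4 (h(R, X) = -3*((((½)*(-2 - 4)/(-4))*R)*X + X) = -3*((((½)*(-¼)*(-6))*R)*X + X) = -3*((3*R/4)*X + X) = -3*(3*R*X/4 + X) = -3*(X + 3*R*X/4) = -3*X - 9*R*X/4)
h(-152, 20*N) - 1*8409 = -3*20*(¼)*(4 + 3*(-152))/4 - 1*8409 = -¾*5*(4 - 456) - 8409 = -¾*5*(-452) - 8409 = 1695 - 8409 = -6714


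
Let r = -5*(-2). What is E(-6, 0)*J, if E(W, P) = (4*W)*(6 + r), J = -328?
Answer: 125952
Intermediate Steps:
r = 10
E(W, P) = 64*W (E(W, P) = (4*W)*(6 + 10) = (4*W)*16 = 64*W)
E(-6, 0)*J = (64*(-6))*(-328) = -384*(-328) = 125952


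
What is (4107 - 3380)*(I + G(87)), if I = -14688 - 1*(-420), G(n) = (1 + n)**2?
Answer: -4742948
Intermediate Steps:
I = -14268 (I = -14688 + 420 = -14268)
(4107 - 3380)*(I + G(87)) = (4107 - 3380)*(-14268 + (1 + 87)**2) = 727*(-14268 + 88**2) = 727*(-14268 + 7744) = 727*(-6524) = -4742948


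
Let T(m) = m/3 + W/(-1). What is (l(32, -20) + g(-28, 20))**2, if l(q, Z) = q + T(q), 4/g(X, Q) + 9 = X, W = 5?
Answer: 17380561/12321 ≈ 1410.6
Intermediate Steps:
g(X, Q) = 4/(-9 + X)
T(m) = -5 + m/3 (T(m) = m/3 + 5/(-1) = m*(1/3) + 5*(-1) = m/3 - 5 = -5 + m/3)
l(q, Z) = -5 + 4*q/3 (l(q, Z) = q + (-5 + q/3) = -5 + 4*q/3)
(l(32, -20) + g(-28, 20))**2 = ((-5 + (4/3)*32) + 4/(-9 - 28))**2 = ((-5 + 128/3) + 4/(-37))**2 = (113/3 + 4*(-1/37))**2 = (113/3 - 4/37)**2 = (4169/111)**2 = 17380561/12321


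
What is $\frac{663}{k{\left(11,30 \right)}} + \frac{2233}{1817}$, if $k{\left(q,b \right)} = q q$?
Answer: $\frac{1474864}{219857} \approx 6.7083$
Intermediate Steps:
$k{\left(q,b \right)} = q^{2}$
$\frac{663}{k{\left(11,30 \right)}} + \frac{2233}{1817} = \frac{663}{11^{2}} + \frac{2233}{1817} = \frac{663}{121} + 2233 \cdot \frac{1}{1817} = 663 \cdot \frac{1}{121} + \frac{2233}{1817} = \frac{663}{121} + \frac{2233}{1817} = \frac{1474864}{219857}$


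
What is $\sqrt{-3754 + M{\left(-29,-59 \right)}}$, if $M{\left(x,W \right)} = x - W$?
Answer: $14 i \sqrt{19} \approx 61.025 i$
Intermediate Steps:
$\sqrt{-3754 + M{\left(-29,-59 \right)}} = \sqrt{-3754 - -30} = \sqrt{-3754 + \left(-29 + 59\right)} = \sqrt{-3754 + 30} = \sqrt{-3724} = 14 i \sqrt{19}$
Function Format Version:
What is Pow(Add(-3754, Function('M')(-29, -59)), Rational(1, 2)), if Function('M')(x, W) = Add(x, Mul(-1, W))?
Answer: Mul(14, I, Pow(19, Rational(1, 2))) ≈ Mul(61.025, I)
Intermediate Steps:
Pow(Add(-3754, Function('M')(-29, -59)), Rational(1, 2)) = Pow(Add(-3754, Add(-29, Mul(-1, -59))), Rational(1, 2)) = Pow(Add(-3754, Add(-29, 59)), Rational(1, 2)) = Pow(Add(-3754, 30), Rational(1, 2)) = Pow(-3724, Rational(1, 2)) = Mul(14, I, Pow(19, Rational(1, 2)))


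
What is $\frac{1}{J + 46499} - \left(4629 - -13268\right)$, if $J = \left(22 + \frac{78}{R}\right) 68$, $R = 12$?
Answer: $- \frac{866876988}{48437} \approx -17897.0$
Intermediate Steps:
$J = 1938$ ($J = \left(22 + \frac{78}{12}\right) 68 = \left(22 + 78 \cdot \frac{1}{12}\right) 68 = \left(22 + \frac{13}{2}\right) 68 = \frac{57}{2} \cdot 68 = 1938$)
$\frac{1}{J + 46499} - \left(4629 - -13268\right) = \frac{1}{1938 + 46499} - \left(4629 - -13268\right) = \frac{1}{48437} - \left(4629 + 13268\right) = \frac{1}{48437} - 17897 = - \frac{866876988}{48437}$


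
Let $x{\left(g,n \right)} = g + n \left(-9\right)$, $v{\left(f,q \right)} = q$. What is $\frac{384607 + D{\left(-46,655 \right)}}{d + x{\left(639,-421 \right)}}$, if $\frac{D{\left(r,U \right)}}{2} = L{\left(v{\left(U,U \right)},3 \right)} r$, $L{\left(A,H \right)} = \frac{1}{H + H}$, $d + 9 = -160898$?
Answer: $- \frac{1153775}{469437} \approx -2.4578$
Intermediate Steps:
$d = -160907$ ($d = -9 - 160898 = -160907$)
$L{\left(A,H \right)} = \frac{1}{2 H}$
$D{\left(r,U \right)} = \frac{r}{3}$ ($D{\left(r,U \right)} = 2 \frac{1}{2 \cdot 3} r = 2 \cdot \frac{1}{2} \cdot \frac{1}{3} r = 2 \frac{r}{6} = \frac{r}{3}$)
$x{\left(g,n \right)} = g - 9 n$
$\frac{384607 + D{\left(-46,655 \right)}}{d + x{\left(639,-421 \right)}} = \frac{384607 + \frac{1}{3} \left(-46\right)}{-160907 + \left(639 - -3789\right)} = \frac{384607 - \frac{46}{3}}{-160907 + \left(639 + 3789\right)} = \frac{1153775}{3 \left(-160907 + 4428\right)} = \frac{1153775}{3 \left(-156479\right)} = \frac{1153775}{3} \left(- \frac{1}{156479}\right) = - \frac{1153775}{469437}$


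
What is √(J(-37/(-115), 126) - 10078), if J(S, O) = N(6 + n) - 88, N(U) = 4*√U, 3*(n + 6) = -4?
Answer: √(-91494 + 24*I*√3)/3 ≈ 0.022905 + 100.83*I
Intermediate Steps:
n = -22/3 (n = -6 + (⅓)*(-4) = -6 - 4/3 = -22/3 ≈ -7.3333)
J(S, O) = -88 + 8*I*√3/3 (J(S, O) = 4*√(6 - 22/3) - 88 = 4*√(-4/3) - 88 = 4*(2*I*√3/3) - 88 = 8*I*√3/3 - 88 = -88 + 8*I*√3/3)
√(J(-37/(-115), 126) - 10078) = √((-88 + 8*I*√3/3) - 10078) = √(-10166 + 8*I*√3/3)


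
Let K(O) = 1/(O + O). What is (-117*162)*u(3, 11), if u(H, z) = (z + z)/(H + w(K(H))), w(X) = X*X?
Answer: -15011568/109 ≈ -1.3772e+5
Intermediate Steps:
K(O) = 1/(2*O)
w(X) = X²
u(H, z) = 2*z/(H + 1/(4*H²)) (u(H, z) = (z + z)/(H + (1/(2*H))²) = (2*z)/(H + 1/(4*H²)) = 2*z/(H + 1/(4*H²)))
(-117*162)*u(3, 11) = (-117*162)*(8*11*3²/(1 + 4*3³)) = -151632*11*9/(1 + 4*27) = -151632*11*9/(1 + 108) = -151632*11*9/109 = -18954*792/109 = -15011568/109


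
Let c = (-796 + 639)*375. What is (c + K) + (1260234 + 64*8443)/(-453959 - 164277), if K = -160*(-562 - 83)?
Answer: 13700755057/309118 ≈ 44322.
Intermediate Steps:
c = -58875 (c = -157*375 = -58875)
K = 103200 (K = -160*(-645) = 103200)
(c + K) + (1260234 + 64*8443)/(-453959 - 164277) = (-58875 + 103200) + (1260234 + 64*8443)/(-453959 - 164277) = 44325 + (1260234 + 540352)/(-618236) = 44325 + 1800586*(-1/618236) = 44325 - 900293/309118 = 13700755057/309118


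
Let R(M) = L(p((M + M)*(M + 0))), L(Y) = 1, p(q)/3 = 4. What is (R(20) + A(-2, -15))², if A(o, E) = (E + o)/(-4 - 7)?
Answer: 784/121 ≈ 6.4793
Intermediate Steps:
p(q) = 12 (p(q) = 3*4 = 12)
R(M) = 1
A(o, E) = -E/11 - o/11 (A(o, E) = (E + o)/(-11) = (E + o)*(-1/11) = -E/11 - o/11)
(R(20) + A(-2, -15))² = (1 + (-1/11*(-15) - 1/11*(-2)))² = (1 + (15/11 + 2/11))² = (1 + 17/11)² = (28/11)² = 784/121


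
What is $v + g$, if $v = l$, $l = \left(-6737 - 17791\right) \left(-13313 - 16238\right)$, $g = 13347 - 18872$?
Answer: $724821403$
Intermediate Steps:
$g = -5525$
$l = 724826928$ ($l = \left(-24528\right) \left(-29551\right) = 724826928$)
$v = 724826928$
$v + g = 724826928 - 5525 = 724821403$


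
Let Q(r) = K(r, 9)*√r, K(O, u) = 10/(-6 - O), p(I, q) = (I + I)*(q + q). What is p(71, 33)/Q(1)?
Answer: -32802/5 ≈ -6560.4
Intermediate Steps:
p(I, q) = 4*I*q (p(I, q) = (2*I)*(2*q) = 4*I*q)
Q(r) = -10*√r/(6 + r) (Q(r) = (-10/(6 + r))*√r = -10*√r/(6 + r))
p(71, 33)/Q(1) = (4*71*33)/((-10*√1/(6 + 1))) = 9372/((-10*1/7)) = 9372/((-10*1*⅐)) = 9372/(-10/7) = 9372*(-7/10) = -32802/5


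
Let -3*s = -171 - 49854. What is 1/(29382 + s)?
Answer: 1/46057 ≈ 2.1712e-5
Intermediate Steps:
s = 16675 (s = -(-171 - 49854)/3 = -⅓*(-50025) = 16675)
1/(29382 + s) = 1/(29382 + 16675) = 1/46057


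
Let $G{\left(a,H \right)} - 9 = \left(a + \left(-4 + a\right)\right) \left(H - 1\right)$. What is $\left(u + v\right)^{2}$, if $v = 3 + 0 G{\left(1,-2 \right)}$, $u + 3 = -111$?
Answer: $12321$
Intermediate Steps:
$u = -114$ ($u = -3 - 111 = -114$)
$G{\left(a,H \right)} = 9 + \left(-1 + H\right) \left(-4 + 2 a\right)$ ($G{\left(a,H \right)} = 9 + \left(a + \left(-4 + a\right)\right) \left(H - 1\right) = 9 + \left(-4 + 2 a\right) \left(-1 + H\right) = 9 + \left(-1 + H\right) \left(-4 + 2 a\right)$)
$v = 3$ ($v = 3 + 0 \left(13 - -8 - 2 + 2 \left(-2\right) 1\right) = 3 + 0 \left(13 + 8 - 2 - 4\right) = 3 + 0 \cdot 15 = 3 + 0 = 3$)
$\left(u + v\right)^{2} = \left(-114 + 3\right)^{2} = \left(-111\right)^{2} = 12321$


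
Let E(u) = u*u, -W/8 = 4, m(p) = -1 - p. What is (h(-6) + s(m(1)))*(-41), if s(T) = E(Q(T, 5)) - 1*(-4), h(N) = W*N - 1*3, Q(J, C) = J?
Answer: -8077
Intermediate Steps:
W = -32 (W = -8*4 = -32)
E(u) = u²
h(N) = -3 - 32*N (h(N) = -32*N - 1*3 = -32*N - 3 = -3 - 32*N)
s(T) = 4 + T² (s(T) = T² - 1*(-4) = T² + 4 = 4 + T²)
(h(-6) + s(m(1)))*(-41) = ((-3 - 32*(-6)) + (4 + (-1 - 1*1)²))*(-41) = ((-3 + 192) + (4 + (-1 - 1)²))*(-41) = (189 + (4 + (-2)²))*(-41) = (189 + (4 + 4))*(-41) = (189 + 8)*(-41) = 197*(-41) = -8077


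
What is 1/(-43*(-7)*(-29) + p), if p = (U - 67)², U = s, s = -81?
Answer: 1/13175 ≈ 7.5901e-5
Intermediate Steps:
U = -81
p = 21904 (p = (-81 - 67)² = (-148)² = 21904)
1/(-43*(-7)*(-29) + p) = 1/(-43*(-7)*(-29) + 21904) = 1/(301*(-29) + 21904) = 1/(-8729 + 21904) = 1/13175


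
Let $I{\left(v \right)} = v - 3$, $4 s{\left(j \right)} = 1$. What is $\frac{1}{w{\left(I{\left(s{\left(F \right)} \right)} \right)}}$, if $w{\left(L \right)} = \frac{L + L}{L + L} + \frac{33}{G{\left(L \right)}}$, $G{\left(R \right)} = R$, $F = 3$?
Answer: $- \frac{1}{11} \approx -0.090909$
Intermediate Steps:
$s{\left(j \right)} = \frac{1}{4}$ ($s{\left(j \right)} = \frac{1}{4} \cdot 1 = \frac{1}{4}$)
$I{\left(v \right)} = -3 + v$
$w{\left(L \right)} = 1 + \frac{33}{L}$ ($w{\left(L \right)} = \frac{L + L}{L + L} + \frac{33}{L} = \frac{2 L}{2 L} + \frac{33}{L} = 2 L \frac{1}{2 L} + \frac{33}{L} = 1 + \frac{33}{L}$)
$\frac{1}{w{\left(I{\left(s{\left(F \right)} \right)} \right)}} = \frac{1}{\frac{1}{-3 + \frac{1}{4}} \left(33 + \left(-3 + \frac{1}{4}\right)\right)} = \frac{1}{\frac{1}{- \frac{11}{4}} \left(33 - \frac{11}{4}\right)} = \frac{1}{\left(- \frac{4}{11}\right) \frac{121}{4}} = \frac{1}{-11} = - \frac{1}{11}$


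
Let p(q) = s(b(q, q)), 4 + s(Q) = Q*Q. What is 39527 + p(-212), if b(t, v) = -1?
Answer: 39524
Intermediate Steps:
s(Q) = -4 + Q**2 (s(Q) = -4 + Q*Q = -4 + Q**2)
p(q) = -3 (p(q) = -4 + (-1)**2 = -4 + 1 = -3)
39527 + p(-212) = 39527 - 3 = 39524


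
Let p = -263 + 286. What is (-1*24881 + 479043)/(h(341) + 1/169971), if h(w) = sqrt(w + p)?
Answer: -77194369302/10516011266123 + 26241608289260484*sqrt(91)/10516011266123 ≈ 23805.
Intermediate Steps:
p = 23
h(w) = sqrt(23 + w) (h(w) = sqrt(w + 23) = sqrt(23 + w))
(-1*24881 + 479043)/(h(341) + 1/169971) = (-1*24881 + 479043)/(sqrt(23 + 341) + 1/169971) = (-24881 + 479043)/(sqrt(364) + 1/169971) = 454162/(2*sqrt(91) + 1/169971) = 454162/(1/169971 + 2*sqrt(91))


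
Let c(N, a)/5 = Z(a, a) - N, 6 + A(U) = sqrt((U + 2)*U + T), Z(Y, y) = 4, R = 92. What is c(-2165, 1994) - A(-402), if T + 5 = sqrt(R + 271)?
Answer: 10851 - sqrt(160795 + 11*sqrt(3)) ≈ 10450.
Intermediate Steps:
T = -5 + 11*sqrt(3) (T = -5 + sqrt(92 + 271) = -5 + sqrt(363) = -5 + 11*sqrt(3) ≈ 14.053)
A(U) = -6 + sqrt(-5 + 11*sqrt(3) + U*(2 + U)) (A(U) = -6 + sqrt((U + 2)*U + (-5 + 11*sqrt(3))) = -6 + sqrt((2 + U)*U + (-5 + 11*sqrt(3))) = -6 + sqrt(U*(2 + U) + (-5 + 11*sqrt(3))) = -6 + sqrt(-5 + 11*sqrt(3) + U*(2 + U)))
c(N, a) = 20 - 5*N (c(N, a) = 5*(4 - N) = 20 - 5*N)
c(-2165, 1994) - A(-402) = (20 - 5*(-2165)) - (-6 + sqrt(-5 + (-402)**2 + 2*(-402) + 11*sqrt(3))) = (20 + 10825) - (-6 + sqrt(-5 + 161604 - 804 + 11*sqrt(3))) = 10845 - (-6 + sqrt(160795 + 11*sqrt(3))) = 10845 + (6 - sqrt(160795 + 11*sqrt(3))) = 10851 - sqrt(160795 + 11*sqrt(3))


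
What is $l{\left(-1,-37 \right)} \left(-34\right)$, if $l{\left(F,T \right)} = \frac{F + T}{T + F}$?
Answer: $-34$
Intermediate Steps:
$l{\left(F,T \right)} = 1$ ($l{\left(F,T \right)} = \frac{F + T}{F + T} = 1$)
$l{\left(-1,-37 \right)} \left(-34\right) = 1 \left(-34\right) = -34$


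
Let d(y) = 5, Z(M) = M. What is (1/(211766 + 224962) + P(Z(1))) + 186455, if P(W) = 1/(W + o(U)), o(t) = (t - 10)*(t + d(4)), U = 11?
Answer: 1384312463825/7424376 ≈ 1.8646e+5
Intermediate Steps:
o(t) = (-10 + t)*(5 + t) (o(t) = (t - 10)*(t + 5) = (-10 + t)*(5 + t))
P(W) = 1/(16 + W) (P(W) = 1/(W + (-50 + 11² - 5*11)) = 1/(W + (-50 + 121 - 55)) = 1/(W + 16) = 1/(16 + W))
(1/(211766 + 224962) + P(Z(1))) + 186455 = (1/(211766 + 224962) + 1/(16 + 1)) + 186455 = (1/436728 + 1/17) + 186455 = 436745/7424376 + 186455 = 1384312463825/7424376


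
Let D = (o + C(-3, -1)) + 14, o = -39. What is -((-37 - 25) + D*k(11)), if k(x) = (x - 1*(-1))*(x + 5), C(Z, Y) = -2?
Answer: 5246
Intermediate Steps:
k(x) = (1 + x)*(5 + x) (k(x) = (x + 1)*(5 + x) = (1 + x)*(5 + x))
D = -27 (D = (-39 - 2) + 14 = -41 + 14 = -27)
-((-37 - 25) + D*k(11)) = -((-37 - 25) - 27*(5 + 11² + 6*11)) = -(-62 - 27*(5 + 121 + 66)) = -(-62 - 27*192) = -(-62 - 5184) = -1*(-5246) = 5246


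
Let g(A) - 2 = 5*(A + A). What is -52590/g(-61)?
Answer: 26295/304 ≈ 86.497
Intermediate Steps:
g(A) = 2 + 10*A (g(A) = 2 + 5*(A + A) = 2 + 5*(2*A) = 2 + 10*A)
-52590/g(-61) = -52590/(2 + 10*(-61)) = -52590/(2 - 610) = -52590/(-608) = -52590*(-1/608) = 26295/304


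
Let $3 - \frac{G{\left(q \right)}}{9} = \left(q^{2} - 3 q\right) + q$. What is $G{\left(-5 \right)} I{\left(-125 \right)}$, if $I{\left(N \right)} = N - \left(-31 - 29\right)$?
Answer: $18720$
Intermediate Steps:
$G{\left(q \right)} = 27 - 9 q^{2} + 18 q$ ($G{\left(q \right)} = 27 - 9 \left(\left(q^{2} - 3 q\right) + q\right) = 27 - 9 \left(q^{2} - 2 q\right) = 27 - \left(- 18 q + 9 q^{2}\right) = 27 - 9 q^{2} + 18 q$)
$I{\left(N \right)} = 60 + N$ ($I{\left(N \right)} = N - -60 = N + 60 = 60 + N$)
$G{\left(-5 \right)} I{\left(-125 \right)} = \left(27 - 9 \left(-5\right)^{2} + 18 \left(-5\right)\right) \left(60 - 125\right) = \left(27 - 225 - 90\right) \left(-65\right) = \left(-288\right) \left(-65\right) = 18720$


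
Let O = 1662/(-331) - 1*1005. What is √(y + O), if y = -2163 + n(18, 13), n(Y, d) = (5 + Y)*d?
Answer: 13*I*√1863199/331 ≈ 53.61*I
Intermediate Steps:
n(Y, d) = d*(5 + Y)
y = -1864 (y = -2163 + 13*(5 + 18) = -2163 + 13*23 = -2163 + 299 = -1864)
O = -334317/331 (O = 1662*(-1/331) - 1005 = -1662/331 - 1005 = -334317/331 ≈ -1010.0)
√(y + O) = √(-1864 - 334317/331) = √(-951301/331) = 13*I*√1863199/331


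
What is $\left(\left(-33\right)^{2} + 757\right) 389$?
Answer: $718094$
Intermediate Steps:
$\left(\left(-33\right)^{2} + 757\right) 389 = \left(1089 + 757\right) 389 = 1846 \cdot 389 = 718094$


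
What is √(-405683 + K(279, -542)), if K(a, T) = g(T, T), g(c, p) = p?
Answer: 5*I*√16249 ≈ 637.36*I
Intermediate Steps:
K(a, T) = T
√(-405683 + K(279, -542)) = √(-405683 - 542) = √(-406225) = 5*I*√16249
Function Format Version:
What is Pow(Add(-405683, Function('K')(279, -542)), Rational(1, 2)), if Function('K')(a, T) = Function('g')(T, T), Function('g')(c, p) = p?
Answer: Mul(5, I, Pow(16249, Rational(1, 2))) ≈ Mul(637.36, I)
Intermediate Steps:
Function('K')(a, T) = T
Pow(Add(-405683, Function('K')(279, -542)), Rational(1, 2)) = Pow(Add(-405683, -542), Rational(1, 2)) = Pow(-406225, Rational(1, 2)) = Mul(5, I, Pow(16249, Rational(1, 2)))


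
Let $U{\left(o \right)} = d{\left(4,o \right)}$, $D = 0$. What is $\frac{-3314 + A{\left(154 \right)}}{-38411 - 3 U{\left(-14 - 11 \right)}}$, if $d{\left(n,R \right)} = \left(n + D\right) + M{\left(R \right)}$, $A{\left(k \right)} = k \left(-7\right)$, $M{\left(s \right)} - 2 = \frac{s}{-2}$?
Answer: $\frac{8784}{76933} \approx 0.11418$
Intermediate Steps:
$M{\left(s \right)} = 2 - \frac{s}{2}$ ($M{\left(s \right)} = 2 + \frac{s}{-2} = 2 + s \left(- \frac{1}{2}\right) = 2 - \frac{s}{2}$)
$A{\left(k \right)} = - 7 k$
$d{\left(n,R \right)} = 2 + n - \frac{R}{2}$ ($d{\left(n,R \right)} = \left(n + 0\right) - \left(-2 + \frac{R}{2}\right) = n - \left(-2 + \frac{R}{2}\right) = 2 + n - \frac{R}{2}$)
$U{\left(o \right)} = 6 - \frac{o}{2}$ ($U{\left(o \right)} = 2 + 4 - \frac{o}{2} = 6 - \frac{o}{2}$)
$\frac{-3314 + A{\left(154 \right)}}{-38411 - 3 U{\left(-14 - 11 \right)}} = \frac{-3314 - 1078}{-38411 - 3 \left(6 - \frac{-14 - 11}{2}\right)} = - \frac{4392}{-38411 - 3 \left(6 - - \frac{25}{2}\right)} = - \frac{4392}{-38411 - 3 \left(6 + \frac{25}{2}\right)} = - \frac{4392}{-38411 - \frac{111}{2}} = - \frac{4392}{- \frac{76933}{2}} = \left(-4392\right) \left(- \frac{2}{76933}\right) = \frac{8784}{76933}$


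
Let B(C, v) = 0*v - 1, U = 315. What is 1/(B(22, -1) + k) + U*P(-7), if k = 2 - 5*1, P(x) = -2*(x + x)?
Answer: 35279/4 ≈ 8819.8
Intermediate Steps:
P(x) = -4*x
k = -3 (k = 2 - 5 = -3)
B(C, v) = -1 (B(C, v) = 0 - 1 = -1)
1/(B(22, -1) + k) + U*P(-7) = 1/(-1 - 3) + 315*(-4*(-7)) = 1/(-4) + 315*28 = -¼ + 8820 = 35279/4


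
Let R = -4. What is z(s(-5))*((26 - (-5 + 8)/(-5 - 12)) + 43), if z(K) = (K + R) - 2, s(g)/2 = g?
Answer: -18816/17 ≈ -1106.8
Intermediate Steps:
s(g) = 2*g
z(K) = -6 + K (z(K) = (K - 4) - 2 = (-4 + K) - 2 = -6 + K)
z(s(-5))*((26 - (-5 + 8)/(-5 - 12)) + 43) = (-6 + 2*(-5))*((26 - (-5 + 8)/(-5 - 12)) + 43) = (-6 - 10)*((26 - 3/(-17)) + 43) = -16*((26 - 3*(-1)/17) + 43) = -16*((26 - 1*(-3/17)) + 43) = -16*((26 + 3/17) + 43) = -16*(445/17 + 43) = -16*1176/17 = -18816/17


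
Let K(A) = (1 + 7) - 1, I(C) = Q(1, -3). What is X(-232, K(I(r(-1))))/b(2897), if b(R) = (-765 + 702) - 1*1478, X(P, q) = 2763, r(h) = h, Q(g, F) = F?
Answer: -2763/1541 ≈ -1.7930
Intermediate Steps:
I(C) = -3
K(A) = 7 (K(A) = 8 - 1 = 7)
b(R) = -1541 (b(R) = -63 - 1478 = -1541)
X(-232, K(I(r(-1))))/b(2897) = 2763/(-1541) = 2763*(-1/1541) = -2763/1541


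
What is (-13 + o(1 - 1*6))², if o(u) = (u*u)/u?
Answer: 324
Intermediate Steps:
o(u) = u (o(u) = u²/u = u)
(-13 + o(1 - 1*6))² = (-13 + (1 - 1*6))² = (-13 + (1 - 6))² = (-13 - 5)² = (-18)² = 324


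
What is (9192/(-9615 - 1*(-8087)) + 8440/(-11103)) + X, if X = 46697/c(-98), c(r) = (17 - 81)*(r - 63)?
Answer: -7004728081/3121630656 ≈ -2.2439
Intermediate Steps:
c(r) = 4032 - 64*r (c(r) = -64*(-63 + r) = 4032 - 64*r)
X = 6671/1472 (X = 46697/(4032 - 64*(-98)) = 46697/(4032 + 6272) = 46697/10304 = 46697*(1/10304) = 6671/1472 ≈ 4.5319)
(9192/(-9615 - 1*(-8087)) + 8440/(-11103)) + X = (9192/(-9615 - 1*(-8087)) + 8440/(-11103)) + 6671/1472 = (9192/(-9615 + 8087) + 8440*(-1/11103)) + 6671/1472 = (9192/(-1528) - 8440/11103) + 6671/1472 = (9192*(-1/1528) - 8440/11103) + 6671/1472 = (-1149/191 - 8440/11103) + 6671/1472 = -14369387/2120673 + 6671/1472 = -7004728081/3121630656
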